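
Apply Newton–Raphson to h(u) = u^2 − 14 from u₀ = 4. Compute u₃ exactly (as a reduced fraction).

403201/107760

h'(u) = 2u.
h(4) = 2, h'(4) = 8, so u₁ = 4 − 2/8 = 15/4.
h(15/4) = 1/16, h'(15/4) = 15/2, so u₂ = (15/4) − (1/16)/(15/2) = 449/120.
h(449/120) = 1/14400, h'(449/120) = 449/60, so u₃ = (449/120) − (1/14400)/(449/60) = 403201/107760.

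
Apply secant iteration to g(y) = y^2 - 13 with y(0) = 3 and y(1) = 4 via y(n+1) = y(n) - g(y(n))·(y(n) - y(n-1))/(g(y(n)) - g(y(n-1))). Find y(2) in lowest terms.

25/7

g(3) = -4, g(4) = 3. y(2) = 4 - 3·(4 - 3)/(3 - (-4)) = 25/7.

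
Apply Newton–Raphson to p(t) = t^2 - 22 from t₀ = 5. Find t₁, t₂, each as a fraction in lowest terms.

t₁ = 47/10, t₂ = 4409/940

p'(t) = 2t.
p(5) = 3, p'(5) = 10, so t₁ = 5 - 3/10 = 47/10.
p(47/10) = 9/100, p'(47/10) = 47/5, so t₂ = (47/10) - (9/100)/(47/5) = 4409/940.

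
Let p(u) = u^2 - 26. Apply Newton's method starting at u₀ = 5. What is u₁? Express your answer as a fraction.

p'(u) = 2u.
p(5) = -1, p'(5) = 10, so u₁ = 5 - (-1)/10 = 51/10.

51/10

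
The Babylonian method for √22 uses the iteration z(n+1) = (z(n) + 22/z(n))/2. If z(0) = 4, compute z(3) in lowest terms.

1016657/216752

z(1) = (4 + 22/4)/2 = 19/4.
z(2) = (19/4 + 22/(19/4))/2 = 713/152.
z(3) = (713/152 + 22/(713/152))/2 = 1016657/216752.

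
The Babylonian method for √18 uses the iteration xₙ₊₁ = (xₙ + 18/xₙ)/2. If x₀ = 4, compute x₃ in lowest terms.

665857/156944

x₁ = (4 + 18/4)/2 = 17/4.
x₂ = (17/4 + 18/(17/4))/2 = 577/136.
x₃ = (577/136 + 18/(577/136))/2 = 665857/156944.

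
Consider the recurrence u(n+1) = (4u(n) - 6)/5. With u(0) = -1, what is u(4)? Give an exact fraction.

u(1) = (4·(-1) - 6)/5 = -2.
u(2) = (4·(-2) - 6)/5 = -14/5.
u(3) = (4·(-14/5) - 6)/5 = -86/25.
u(4) = (4·(-86/25) - 6)/5 = -494/125.

-494/125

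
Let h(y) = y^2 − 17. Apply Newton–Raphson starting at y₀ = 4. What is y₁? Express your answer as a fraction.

33/8

h'(y) = 2y.
h(4) = −1, h'(4) = 8, so y₁ = 4 − (−1)/8 = 33/8.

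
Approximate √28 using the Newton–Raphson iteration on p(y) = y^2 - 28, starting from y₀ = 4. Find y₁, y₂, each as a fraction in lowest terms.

y₁ = 11/2, y₂ = 233/44

p'(y) = 2y.
p(4) = -12, p'(4) = 8, so y₁ = 4 - (-12)/8 = 11/2.
p(11/2) = 9/4, p'(11/2) = 11, so y₂ = (11/2) - (9/4)/11 = 233/44.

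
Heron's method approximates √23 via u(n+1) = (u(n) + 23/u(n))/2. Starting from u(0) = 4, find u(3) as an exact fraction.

u(1) = (4 + 23/4)/2 = 39/8.
u(2) = (39/8 + 23/(39/8))/2 = 2993/624.
u(3) = (2993/624 + 23/(2993/624))/2 = 17913697/3735264.

17913697/3735264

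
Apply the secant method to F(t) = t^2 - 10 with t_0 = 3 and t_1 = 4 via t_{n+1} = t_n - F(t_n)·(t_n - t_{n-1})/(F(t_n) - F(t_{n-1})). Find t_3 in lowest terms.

F(3) = -1, F(4) = 6. t_2 = 4 - 6·(4 - 3)/(6 - (-1)) = 22/7.
F(4) = 6, F(22/7) = -6/49. t_3 = (22/7) - (-6/49)·((22/7) - 4)/((-6/49) - 6) = 79/25.

79/25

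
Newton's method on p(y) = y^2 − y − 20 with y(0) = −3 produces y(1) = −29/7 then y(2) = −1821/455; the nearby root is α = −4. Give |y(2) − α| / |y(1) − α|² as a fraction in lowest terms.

y(1) − α = −29/7 − (−4) = −29/7 + 4 = −1/7, so |y(1) − α| = 1/7.
y(2) − α = −1821/455 − (−4) = −1821/455 + 4 = −1/455, so |y(2) − α| = 1/455.
|y(1) − α|² = 1/49.
Ratio = (1/455) / (1/49) = 7/65.

7/65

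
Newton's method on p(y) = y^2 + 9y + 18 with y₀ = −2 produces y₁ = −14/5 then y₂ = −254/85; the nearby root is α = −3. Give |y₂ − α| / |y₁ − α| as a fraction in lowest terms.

1/17

y₁ − α = −14/5 − (−3) = −14/5 + 3 = 1/5, so |y₁ − α| = 1/5.
y₂ − α = −254/85 − (−3) = −254/85 + 3 = 1/85, so |y₂ − α| = 1/85.
Ratio = (1/85) / (1/5) = 1/17.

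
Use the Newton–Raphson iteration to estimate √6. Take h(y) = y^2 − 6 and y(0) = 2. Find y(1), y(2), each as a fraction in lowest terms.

h'(y) = 2y.
h(2) = −2, h'(2) = 4, so y(1) = 2 − (−2)/4 = 5/2.
h(5/2) = 1/4, h'(5/2) = 5, so y(2) = (5/2) − (1/4)/5 = 49/20.

y(1) = 5/2, y(2) = 49/20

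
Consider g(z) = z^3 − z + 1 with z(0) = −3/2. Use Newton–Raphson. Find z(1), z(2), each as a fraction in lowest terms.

z(1) = −31/23, z(2) = −71749/54142

g'(z) = 3z^2 − 1.
g(−3/2) = −7/8, g'(−3/2) = 23/4, so z(1) = (−3/2) − (−7/8)/(23/4) = −31/23.
g(−31/23) = −1225/12167, g'(−31/23) = 2354/529, so z(2) = (−31/23) − (−1225/12167)/(2354/529) = −71749/54142.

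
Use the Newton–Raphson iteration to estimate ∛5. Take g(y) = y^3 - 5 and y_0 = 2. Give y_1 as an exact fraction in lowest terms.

g'(y) = 3y^2.
g(2) = 3, g'(2) = 12, so y_1 = 2 - 3/12 = 7/4.

7/4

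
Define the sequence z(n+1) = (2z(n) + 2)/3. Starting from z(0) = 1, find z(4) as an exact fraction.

z(1) = (2·1 + 2)/3 = 4/3.
z(2) = (2·(4/3) + 2)/3 = 14/9.
z(3) = (2·(14/9) + 2)/3 = 46/27.
z(4) = (2·(46/27) + 2)/3 = 146/81.

146/81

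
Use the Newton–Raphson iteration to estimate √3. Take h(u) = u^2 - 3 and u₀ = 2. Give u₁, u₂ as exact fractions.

h'(u) = 2u.
h(2) = 1, h'(2) = 4, so u₁ = 2 - 1/4 = 7/4.
h(7/4) = 1/16, h'(7/4) = 7/2, so u₂ = (7/4) - (1/16)/(7/2) = 97/56.

u₁ = 7/4, u₂ = 97/56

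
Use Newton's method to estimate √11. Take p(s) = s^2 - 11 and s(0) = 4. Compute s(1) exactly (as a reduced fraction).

p'(s) = 2s.
p(4) = 5, p'(4) = 8, so s(1) = 4 - 5/8 = 27/8.

27/8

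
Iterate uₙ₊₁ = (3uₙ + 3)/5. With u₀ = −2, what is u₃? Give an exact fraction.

u₁ = (3·(−2) + 3)/5 = −3/5.
u₂ = (3·(−3/5) + 3)/5 = 6/25.
u₃ = (3·(6/25) + 3)/5 = 93/125.

93/125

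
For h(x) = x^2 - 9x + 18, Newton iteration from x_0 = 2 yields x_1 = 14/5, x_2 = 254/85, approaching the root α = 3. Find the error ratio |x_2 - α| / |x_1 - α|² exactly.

5/17

x_1 - α = 14/5 - 3 = -1/5, so |x_1 - α| = 1/5.
x_2 - α = 254/85 - 3 = -1/85, so |x_2 - α| = 1/85.
|x_1 - α|² = 1/25.
Ratio = (1/85) / (1/25) = 5/17.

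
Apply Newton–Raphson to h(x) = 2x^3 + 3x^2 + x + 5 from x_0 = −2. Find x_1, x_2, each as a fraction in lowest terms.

x_1 = −25/13, x_2 = −49110/25597

h'(x) = 6x^2 + 6x + 1.
h(−2) = −1, h'(−2) = 13, so x_1 = (−2) − (−1)/13 = −25/13.
h(−25/13) = −115/2197, h'(−25/13) = 1969/169, so x_2 = (−25/13) − (−115/2197)/(1969/169) = −49110/25597.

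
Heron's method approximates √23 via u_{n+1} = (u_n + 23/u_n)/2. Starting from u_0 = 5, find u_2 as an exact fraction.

u_1 = (5 + 23/5)/2 = 24/5.
u_2 = (24/5 + 23/(24/5))/2 = 1151/240.

1151/240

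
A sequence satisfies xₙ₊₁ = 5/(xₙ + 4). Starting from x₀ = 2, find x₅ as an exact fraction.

x₁ = 5/(2 + 4) = 5/6.
x₂ = 5/(5/6 + 4) = 30/29.
x₃ = 5/(30/29 + 4) = 145/146.
x₄ = 5/(145/146 + 4) = 730/729.
x₅ = 5/(730/729 + 4) = 3645/3646.

3645/3646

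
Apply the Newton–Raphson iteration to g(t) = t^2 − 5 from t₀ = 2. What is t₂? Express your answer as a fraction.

g'(t) = 2t.
g(2) = −1, g'(2) = 4, so t₁ = 2 − (−1)/4 = 9/4.
g(9/4) = 1/16, g'(9/4) = 9/2, so t₂ = (9/4) − (1/16)/(9/2) = 161/72.

161/72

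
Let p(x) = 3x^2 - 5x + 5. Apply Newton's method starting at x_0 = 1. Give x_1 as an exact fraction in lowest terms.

p'(x) = 6x - 5.
p(1) = 3, p'(1) = 1, so x_1 = 1 - 3/1 = -2.

-2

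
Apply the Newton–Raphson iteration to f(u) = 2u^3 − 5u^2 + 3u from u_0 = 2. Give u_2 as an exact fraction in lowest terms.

f'(u) = 6u^2 − 10u + 3.
f(2) = 2, f'(2) = 7, so u_1 = 2 − 2/7 = 12/7.
f(12/7) = 180/343, f'(12/7) = 171/49, so u_2 = (12/7) − (180/343)/(171/49) = 208/133.

208/133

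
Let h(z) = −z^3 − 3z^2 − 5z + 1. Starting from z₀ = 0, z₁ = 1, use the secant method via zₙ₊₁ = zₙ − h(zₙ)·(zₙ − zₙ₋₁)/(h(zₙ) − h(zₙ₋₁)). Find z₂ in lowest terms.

h(0) = 1, h(1) = −8. z₂ = 1 − (−8)·(1 − 0)/((−8) − 1) = 1/9.

1/9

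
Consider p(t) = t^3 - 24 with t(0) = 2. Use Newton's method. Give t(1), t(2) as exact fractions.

t(1) = 10/3, t(2) = 662/225

p'(t) = 3t^2.
p(2) = -16, p'(2) = 12, so t(1) = 2 - (-16)/12 = 10/3.
p(10/3) = 352/27, p'(10/3) = 100/3, so t(2) = (10/3) - (352/27)/(100/3) = 662/225.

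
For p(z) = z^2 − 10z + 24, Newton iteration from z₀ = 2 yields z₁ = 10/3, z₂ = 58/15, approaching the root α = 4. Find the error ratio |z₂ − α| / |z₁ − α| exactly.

z₁ − α = 10/3 − 4 = −2/3, so |z₁ − α| = 2/3.
z₂ − α = 58/15 − 4 = −2/15, so |z₂ − α| = 2/15.
Ratio = (2/15) / (2/3) = 1/5.

1/5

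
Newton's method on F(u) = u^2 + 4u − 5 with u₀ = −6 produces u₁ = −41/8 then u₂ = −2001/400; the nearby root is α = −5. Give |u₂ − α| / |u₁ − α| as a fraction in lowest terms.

1/50

u₁ − α = −41/8 − (−5) = −41/8 + 5 = −1/8, so |u₁ − α| = 1/8.
u₂ − α = −2001/400 − (−5) = −2001/400 + 5 = −1/400, so |u₂ − α| = 1/400.
Ratio = (1/400) / (1/8) = 1/50.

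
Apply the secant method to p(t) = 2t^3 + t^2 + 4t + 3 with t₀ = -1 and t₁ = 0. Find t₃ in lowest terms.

p(-1) = -2, p(0) = 3. t₂ = 0 - 3·(0 - (-1))/(3 - (-2)) = -3/5.
p(0) = 3, p(-3/5) = 66/125. t₃ = (-3/5) - (66/125)·((-3/5) - 0)/((66/125) - 3) = -75/103.

-75/103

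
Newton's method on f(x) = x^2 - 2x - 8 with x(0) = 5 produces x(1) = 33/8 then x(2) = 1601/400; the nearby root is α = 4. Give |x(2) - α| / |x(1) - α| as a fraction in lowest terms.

1/50

x(1) - α = 33/8 - 4 = 1/8, so |x(1) - α| = 1/8.
x(2) - α = 1601/400 - 4 = 1/400, so |x(2) - α| = 1/400.
Ratio = (1/400) / (1/8) = 1/50.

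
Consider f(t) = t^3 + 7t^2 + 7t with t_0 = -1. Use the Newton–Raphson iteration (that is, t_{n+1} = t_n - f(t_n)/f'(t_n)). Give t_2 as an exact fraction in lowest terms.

f'(t) = 3t^2 + 14t + 7.
f(-1) = -1, f'(-1) = -4, so t_1 = (-1) - (-1)/(-4) = -5/4.
f(-5/4) = 15/64, f'(-5/4) = -93/16, so t_2 = (-5/4) - (15/64)/(-93/16) = -75/62.

-75/62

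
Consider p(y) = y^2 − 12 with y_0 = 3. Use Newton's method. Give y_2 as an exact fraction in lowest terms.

97/28

p'(y) = 2y.
p(3) = −3, p'(3) = 6, so y_1 = 3 − (−3)/6 = 7/2.
p(7/2) = 1/4, p'(7/2) = 7, so y_2 = (7/2) − (1/4)/7 = 97/28.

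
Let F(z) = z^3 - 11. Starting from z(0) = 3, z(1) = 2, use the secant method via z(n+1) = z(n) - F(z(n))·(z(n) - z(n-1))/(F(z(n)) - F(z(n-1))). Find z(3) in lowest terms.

3483/1561

F(3) = 16, F(2) = -3. z(2) = 2 - (-3)·(2 - 3)/((-3) - 16) = 41/19.
F(2) = -3, F(41/19) = -6528/6859. z(3) = (41/19) - (-6528/6859)·((41/19) - 2)/((-6528/6859) - (-3)) = 3483/1561.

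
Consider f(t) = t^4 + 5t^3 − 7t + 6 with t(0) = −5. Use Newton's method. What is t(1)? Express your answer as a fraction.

−619/132

f'(t) = 4t^3 + 15t^2 − 7.
f(−5) = 41, f'(−5) = −132, so t(1) = (−5) − 41/(−132) = −619/132.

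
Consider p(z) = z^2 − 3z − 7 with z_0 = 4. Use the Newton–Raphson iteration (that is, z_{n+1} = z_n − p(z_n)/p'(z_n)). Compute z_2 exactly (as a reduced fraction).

704/155

p'(z) = 2z − 3.
p(4) = −3, p'(4) = 5, so z_1 = 4 − (−3)/5 = 23/5.
p(23/5) = 9/25, p'(23/5) = 31/5, so z_2 = (23/5) − (9/25)/(31/5) = 704/155.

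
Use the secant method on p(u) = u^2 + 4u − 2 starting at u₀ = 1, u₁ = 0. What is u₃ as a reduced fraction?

p(1) = 3, p(0) = −2. u₂ = 0 − (−2)·(0 − 1)/((−2) − 3) = 2/5.
p(0) = −2, p(2/5) = −6/25. u₃ = (2/5) − (−6/25)·((2/5) − 0)/((−6/25) − (−2)) = 5/11.

5/11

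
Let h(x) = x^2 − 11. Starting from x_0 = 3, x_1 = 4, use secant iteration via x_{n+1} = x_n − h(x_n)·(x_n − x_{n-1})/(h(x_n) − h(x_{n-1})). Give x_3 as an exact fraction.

169/51

h(3) = −2, h(4) = 5. x_2 = 4 − 5·(4 − 3)/(5 − (−2)) = 23/7.
h(4) = 5, h(23/7) = −10/49. x_3 = (23/7) − (−10/49)·((23/7) − 4)/((−10/49) − 5) = 169/51.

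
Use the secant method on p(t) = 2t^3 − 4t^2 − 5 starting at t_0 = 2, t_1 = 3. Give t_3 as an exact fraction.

8067/3391

p(2) = −5, p(3) = 13. t_2 = 3 − 13·(3 − 2)/(13 − (−5)) = 41/18.
p(3) = 13, p(41/18) = −6175/2916. t_3 = (41/18) − (−6175/2916)·((41/18) − 3)/((−6175/2916) − 13) = 8067/3391.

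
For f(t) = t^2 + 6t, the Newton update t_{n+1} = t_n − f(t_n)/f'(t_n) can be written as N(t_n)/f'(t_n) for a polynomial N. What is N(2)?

f'(t) = 2t + 6.
N(t) = t·f'(t) − f(t) = t·(2t + 6) − (t^2 + 6t) = t^2.
N(2) = 4.

4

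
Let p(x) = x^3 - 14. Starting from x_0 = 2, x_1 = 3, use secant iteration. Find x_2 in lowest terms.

44/19

p(2) = -6, p(3) = 13. x_2 = 3 - 13·(3 - 2)/(13 - (-6)) = 44/19.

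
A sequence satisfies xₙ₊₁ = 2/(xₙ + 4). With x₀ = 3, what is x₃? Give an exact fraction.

x₁ = 2/(3 + 4) = 2/7.
x₂ = 2/(2/7 + 4) = 7/15.
x₃ = 2/(7/15 + 4) = 30/67.

30/67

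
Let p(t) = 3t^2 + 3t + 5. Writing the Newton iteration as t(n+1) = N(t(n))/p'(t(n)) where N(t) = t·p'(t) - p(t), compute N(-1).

p'(t) = 6t + 3.
N(t) = t·p'(t) - p(t) = t·(6t + 3) - (3t^2 + 3t + 5) = 3t^2 - 5.
N(-1) = -2.

-2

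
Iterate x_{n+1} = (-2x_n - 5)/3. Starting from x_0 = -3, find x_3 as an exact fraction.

-11/27

x_1 = (-2·(-3) - 5)/3 = 1/3.
x_2 = (-2·(1/3) - 5)/3 = -17/9.
x_3 = (-2·(-17/9) - 5)/3 = -11/27.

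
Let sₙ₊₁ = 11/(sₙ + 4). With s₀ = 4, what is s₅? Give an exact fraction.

s₁ = 11/(4 + 4) = 11/8.
s₂ = 11/(11/8 + 4) = 88/43.
s₃ = 11/(88/43 + 4) = 473/260.
s₄ = 11/(473/260 + 4) = 2860/1513.
s₅ = 11/(2860/1513 + 4) = 16643/8912.

16643/8912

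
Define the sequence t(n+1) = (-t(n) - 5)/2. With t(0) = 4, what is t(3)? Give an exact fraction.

-19/8

t(1) = (-4 - 5)/2 = -9/2.
t(2) = (-(-9/2) - 5)/2 = -1/4.
t(3) = (-(-1/4) - 5)/2 = -19/8.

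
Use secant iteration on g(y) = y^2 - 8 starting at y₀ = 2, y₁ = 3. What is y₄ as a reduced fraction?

577/204

g(2) = -4, g(3) = 1. y₂ = 3 - 1·(3 - 2)/(1 - (-4)) = 14/5.
g(3) = 1, g(14/5) = -4/25. y₃ = (14/5) - (-4/25)·((14/5) - 3)/((-4/25) - 1) = 82/29.
g(14/5) = -4/25, g(82/29) = -4/841. y₄ = (82/29) - (-4/841)·((82/29) - (14/5))/((-4/841) - (-4/25)) = 577/204.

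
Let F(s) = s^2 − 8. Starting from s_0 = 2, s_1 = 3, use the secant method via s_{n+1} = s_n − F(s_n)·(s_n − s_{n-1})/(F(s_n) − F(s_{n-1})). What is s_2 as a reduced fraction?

14/5

F(2) = −4, F(3) = 1. s_2 = 3 − 1·(3 − 2)/(1 − (−4)) = 14/5.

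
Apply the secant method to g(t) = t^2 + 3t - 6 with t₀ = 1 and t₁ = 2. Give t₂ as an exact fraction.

4/3

g(1) = -2, g(2) = 4. t₂ = 2 - 4·(2 - 1)/(4 - (-2)) = 4/3.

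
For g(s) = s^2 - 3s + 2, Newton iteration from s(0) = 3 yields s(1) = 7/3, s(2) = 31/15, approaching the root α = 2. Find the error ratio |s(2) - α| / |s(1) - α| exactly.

s(1) - α = 7/3 - 2 = 1/3, so |s(1) - α| = 1/3.
s(2) - α = 31/15 - 2 = 1/15, so |s(2) - α| = 1/15.
Ratio = (1/15) / (1/3) = 1/5.

1/5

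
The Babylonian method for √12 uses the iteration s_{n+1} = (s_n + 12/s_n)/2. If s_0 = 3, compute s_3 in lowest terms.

s_1 = (3 + 12/3)/2 = 7/2.
s_2 = (7/2 + 12/(7/2))/2 = 97/28.
s_3 = (97/28 + 12/(97/28))/2 = 18817/5432.

18817/5432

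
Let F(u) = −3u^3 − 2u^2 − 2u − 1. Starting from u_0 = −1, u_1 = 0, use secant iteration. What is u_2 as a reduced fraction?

−1/3

F(−1) = 2, F(0) = −1. u_2 = 0 − (−1)·(0 − (−1))/((−1) − 2) = −1/3.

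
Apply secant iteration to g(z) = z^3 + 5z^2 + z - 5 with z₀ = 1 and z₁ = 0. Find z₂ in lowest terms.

5/7

g(1) = 2, g(0) = -5. z₂ = 0 - (-5)·(0 - 1)/((-5) - 2) = 5/7.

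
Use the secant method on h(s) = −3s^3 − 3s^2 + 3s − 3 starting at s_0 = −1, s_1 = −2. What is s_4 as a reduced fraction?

h(−1) = −6, h(−2) = 3. s_2 = (−2) − 3·((−2) − (−1))/(3 − (−6)) = −5/3.
h(−2) = 3, h(−5/3) = −22/9. s_3 = (−5/3) − (−22/9)·((−5/3) − (−2))/((−22/9) − 3) = −89/49.
h(−5/3) = −22/9, h(−89/49) = −43494/117649. s_4 = (−89/49) − (−43494/117649)·((−89/49) − (−5/3))/((−43494/117649) − (−22/9)) = −92017/49928.

−92017/49928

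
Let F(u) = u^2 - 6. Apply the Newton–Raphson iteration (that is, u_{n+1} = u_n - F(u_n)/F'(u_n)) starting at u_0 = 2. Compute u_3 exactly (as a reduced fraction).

4801/1960

F'(u) = 2u.
F(2) = -2, F'(2) = 4, so u_1 = 2 - (-2)/4 = 5/2.
F(5/2) = 1/4, F'(5/2) = 5, so u_2 = (5/2) - (1/4)/5 = 49/20.
F(49/20) = 1/400, F'(49/20) = 49/10, so u_3 = (49/20) - (1/400)/(49/10) = 4801/1960.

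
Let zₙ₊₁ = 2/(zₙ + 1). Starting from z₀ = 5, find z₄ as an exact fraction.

10/9

z₁ = 2/(5 + 1) = 1/3.
z₂ = 2/(1/3 + 1) = 3/2.
z₃ = 2/(3/2 + 1) = 4/5.
z₄ = 2/(4/5 + 1) = 10/9.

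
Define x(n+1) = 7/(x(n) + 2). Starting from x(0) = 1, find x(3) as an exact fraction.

x(1) = 7/(1 + 2) = 7/3.
x(2) = 7/(7/3 + 2) = 21/13.
x(3) = 7/(21/13 + 2) = 91/47.

91/47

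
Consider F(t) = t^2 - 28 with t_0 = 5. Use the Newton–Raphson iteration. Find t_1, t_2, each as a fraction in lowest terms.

t_1 = 53/10, t_2 = 5609/1060

F'(t) = 2t.
F(5) = -3, F'(5) = 10, so t_1 = 5 - (-3)/10 = 53/10.
F(53/10) = 9/100, F'(53/10) = 53/5, so t_2 = (53/10) - (9/100)/(53/5) = 5609/1060.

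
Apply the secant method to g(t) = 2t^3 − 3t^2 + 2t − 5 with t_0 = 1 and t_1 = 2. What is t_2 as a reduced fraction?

11/7

g(1) = −4, g(2) = 3. t_2 = 2 − 3·(2 − 1)/(3 − (−4)) = 11/7.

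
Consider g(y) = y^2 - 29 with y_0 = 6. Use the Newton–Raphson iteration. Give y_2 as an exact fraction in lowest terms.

g'(y) = 2y.
g(6) = 7, g'(6) = 12, so y_1 = 6 - 7/12 = 65/12.
g(65/12) = 49/144, g'(65/12) = 65/6, so y_2 = (65/12) - (49/144)/(65/6) = 8401/1560.

8401/1560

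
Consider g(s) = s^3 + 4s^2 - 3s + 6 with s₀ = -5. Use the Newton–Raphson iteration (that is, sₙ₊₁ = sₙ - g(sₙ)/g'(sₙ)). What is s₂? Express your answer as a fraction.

g'(s) = 3s^2 + 8s - 3.
g(-5) = -4, g'(-5) = 32, so s₁ = (-5) - (-4)/32 = -39/8.
g(-39/8) = -87/512, g'(-39/8) = 1875/64, so s₂ = (-39/8) - (-87/512)/(1875/64) = -12173/2500.

-12173/2500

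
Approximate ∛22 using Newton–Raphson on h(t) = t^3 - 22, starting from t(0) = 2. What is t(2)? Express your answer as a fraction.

h'(t) = 3t^2.
h(2) = -14, h'(2) = 12, so t(1) = 2 - (-14)/12 = 19/6.
h(19/6) = 2107/216, h'(19/6) = 361/12, so t(2) = (19/6) - (2107/216)/(361/12) = 9235/3249.

9235/3249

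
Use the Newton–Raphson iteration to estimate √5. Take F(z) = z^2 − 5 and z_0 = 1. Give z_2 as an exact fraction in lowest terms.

F'(z) = 2z.
F(1) = −4, F'(1) = 2, so z_1 = 1 − (−4)/2 = 3.
F(3) = 4, F'(3) = 6, so z_2 = 3 − 4/6 = 7/3.

7/3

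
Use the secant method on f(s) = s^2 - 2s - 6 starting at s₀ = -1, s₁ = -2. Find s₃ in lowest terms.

-23/14

f(-1) = -3, f(-2) = 2. s₂ = (-2) - 2·((-2) - (-1))/(2 - (-3)) = -8/5.
f(-2) = 2, f(-8/5) = -6/25. s₃ = (-8/5) - (-6/25)·((-8/5) - (-2))/((-6/25) - 2) = -23/14.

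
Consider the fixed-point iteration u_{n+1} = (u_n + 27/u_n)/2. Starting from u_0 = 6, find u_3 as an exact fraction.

u_1 = (6 + 27/6)/2 = 21/4.
u_2 = (21/4 + 27/(21/4))/2 = 291/56.
u_3 = (291/56 + 27/(291/56))/2 = 56451/10864.

56451/10864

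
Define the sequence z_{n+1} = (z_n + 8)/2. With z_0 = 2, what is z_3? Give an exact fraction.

29/4

z_1 = (2 + 8)/2 = 5.
z_2 = (5 + 8)/2 = 13/2.
z_3 = ((13/2) + 8)/2 = 29/4.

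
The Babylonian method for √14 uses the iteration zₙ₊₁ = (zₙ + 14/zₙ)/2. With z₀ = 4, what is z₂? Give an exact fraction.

z₁ = (4 + 14/4)/2 = 15/4.
z₂ = (15/4 + 14/(15/4))/2 = 449/120.

449/120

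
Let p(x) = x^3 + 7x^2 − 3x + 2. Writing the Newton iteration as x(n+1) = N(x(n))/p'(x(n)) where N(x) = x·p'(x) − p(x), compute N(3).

p'(x) = 3x^2 + 14x − 3.
N(x) = x·p'(x) − p(x) = x·(3x^2 + 14x − 3) − (x^3 + 7x^2 − 3x + 2) = 2x^3 + 7x^2 − 2.
N(3) = 115.

115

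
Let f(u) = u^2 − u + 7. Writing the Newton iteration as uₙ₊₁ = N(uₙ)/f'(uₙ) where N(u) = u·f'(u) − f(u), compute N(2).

f'(u) = 2u − 1.
N(u) = u·f'(u) − f(u) = u·(2u − 1) − (u^2 − u + 7) = u^2 − 7.
N(2) = −3.

−3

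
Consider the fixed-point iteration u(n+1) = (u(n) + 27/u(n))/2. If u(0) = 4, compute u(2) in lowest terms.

3577/688

u(1) = (4 + 27/4)/2 = 43/8.
u(2) = (43/8 + 27/(43/8))/2 = 3577/688.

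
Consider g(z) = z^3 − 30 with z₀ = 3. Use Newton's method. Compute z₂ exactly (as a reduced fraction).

g'(z) = 3z^2.
g(3) = −3, g'(3) = 27, so z₁ = 3 − (−3)/27 = 28/9.
g(28/9) = 82/729, g'(28/9) = 784/27, so z₂ = (28/9) − (82/729)/(784/27) = 32887/10584.

32887/10584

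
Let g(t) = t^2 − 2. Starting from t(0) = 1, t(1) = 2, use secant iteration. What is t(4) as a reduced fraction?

g(1) = −1, g(2) = 2. t(2) = 2 − 2·(2 − 1)/(2 − (−1)) = 4/3.
g(2) = 2, g(4/3) = −2/9. t(3) = (4/3) − (−2/9)·((4/3) − 2)/((−2/9) − 2) = 7/5.
g(4/3) = −2/9, g(7/5) = −1/25. t(4) = (7/5) − (−1/25)·((7/5) − (4/3))/((−1/25) − (−2/9)) = 58/41.

58/41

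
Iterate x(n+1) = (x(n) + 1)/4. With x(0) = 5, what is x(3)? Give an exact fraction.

13/32

x(1) = (5 + 1)/4 = 3/2.
x(2) = ((3/2) + 1)/4 = 5/8.
x(3) = ((5/8) + 1)/4 = 13/32.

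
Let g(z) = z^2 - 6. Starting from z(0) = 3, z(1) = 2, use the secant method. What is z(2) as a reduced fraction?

12/5

g(3) = 3, g(2) = -2. z(2) = 2 - (-2)·(2 - 3)/((-2) - 3) = 12/5.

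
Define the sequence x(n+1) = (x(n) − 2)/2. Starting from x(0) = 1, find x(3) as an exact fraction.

−13/8

x(1) = (1 − 2)/2 = −1/2.
x(2) = ((−1/2) − 2)/2 = −5/4.
x(3) = ((−5/4) − 2)/2 = −13/8.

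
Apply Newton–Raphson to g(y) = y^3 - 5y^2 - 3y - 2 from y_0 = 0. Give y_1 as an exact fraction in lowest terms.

-2/3

g'(y) = 3y^2 - 10y - 3.
g(0) = -2, g'(0) = -3, so y_1 = 0 - (-2)/(-3) = -2/3.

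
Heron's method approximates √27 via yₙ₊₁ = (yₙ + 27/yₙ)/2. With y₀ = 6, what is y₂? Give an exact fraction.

y₁ = (6 + 27/6)/2 = 21/4.
y₂ = (21/4 + 27/(21/4))/2 = 291/56.

291/56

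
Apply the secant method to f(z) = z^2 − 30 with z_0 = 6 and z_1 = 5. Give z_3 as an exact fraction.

126/23

f(6) = 6, f(5) = −5. z_2 = 5 − (−5)·(5 − 6)/((−5) − 6) = 60/11.
f(5) = −5, f(60/11) = −30/121. z_3 = (60/11) − (−30/121)·((60/11) − 5)/((−30/121) − (−5)) = 126/23.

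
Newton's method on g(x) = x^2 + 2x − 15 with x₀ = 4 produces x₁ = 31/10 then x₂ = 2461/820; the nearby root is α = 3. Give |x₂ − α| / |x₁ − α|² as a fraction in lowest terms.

5/41

x₁ − α = 31/10 − 3 = 1/10, so |x₁ − α| = 1/10.
x₂ − α = 2461/820 − 3 = 1/820, so |x₂ − α| = 1/820.
|x₁ − α|² = 1/100.
Ratio = (1/820) / (1/100) = 5/41.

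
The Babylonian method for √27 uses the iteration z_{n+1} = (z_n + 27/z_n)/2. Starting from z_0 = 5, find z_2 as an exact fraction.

1351/260

z_1 = (5 + 27/5)/2 = 26/5.
z_2 = (26/5 + 27/(26/5))/2 = 1351/260.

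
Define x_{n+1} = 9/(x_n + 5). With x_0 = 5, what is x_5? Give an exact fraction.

x_1 = 9/(5 + 5) = 9/10.
x_2 = 9/(9/10 + 5) = 90/59.
x_3 = 9/(90/59 + 5) = 531/385.
x_4 = 9/(531/385 + 5) = 3465/2456.
x_5 = 9/(3465/2456 + 5) = 22104/15745.

22104/15745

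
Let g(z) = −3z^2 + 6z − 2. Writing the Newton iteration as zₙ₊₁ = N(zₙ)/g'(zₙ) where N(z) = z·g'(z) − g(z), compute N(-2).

−10

g'(z) = −6z + 6.
N(z) = z·g'(z) − g(z) = z·(−6z + 6) − (−3z^2 + 6z − 2) = −3z^2 + 2.
N(-2) = −10.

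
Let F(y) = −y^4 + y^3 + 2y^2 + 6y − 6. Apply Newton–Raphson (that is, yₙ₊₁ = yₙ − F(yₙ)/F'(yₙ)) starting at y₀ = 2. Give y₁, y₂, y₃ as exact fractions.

F'(y) = −4y^3 + 3y^2 + 4y + 6.
F(2) = 6, F'(2) = −6, so y₁ = 2 − 6/(−6) = 3.
F(3) = −24, F'(3) = −63, so y₂ = 3 − (−24)/(−63) = 55/21.
F(55/21) = −1099456/194481, F'(55/21) = −322339/9261, so y₃ = (55/21) − (−1099456/194481)/(−322339/9261) = 5543063/2256373.

y₁ = 3, y₂ = 55/21, y₃ = 5543063/2256373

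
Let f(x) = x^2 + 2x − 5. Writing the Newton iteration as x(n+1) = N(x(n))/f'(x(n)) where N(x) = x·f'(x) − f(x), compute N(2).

9

f'(x) = 2x + 2.
N(x) = x·f'(x) − f(x) = x·(2x + 2) − (x^2 + 2x − 5) = x^2 + 5.
N(2) = 9.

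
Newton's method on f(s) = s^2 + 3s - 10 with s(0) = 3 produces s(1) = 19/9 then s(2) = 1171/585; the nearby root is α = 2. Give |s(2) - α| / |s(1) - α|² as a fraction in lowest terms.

s(1) - α = 19/9 - 2 = 1/9, so |s(1) - α| = 1/9.
s(2) - α = 1171/585 - 2 = 1/585, so |s(2) - α| = 1/585.
|s(1) - α|² = 1/81.
Ratio = (1/585) / (1/81) = 9/65.

9/65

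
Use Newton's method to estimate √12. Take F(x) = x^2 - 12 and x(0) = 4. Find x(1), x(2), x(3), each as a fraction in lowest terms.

x(1) = 7/2, x(2) = 97/28, x(3) = 18817/5432

F'(x) = 2x.
F(4) = 4, F'(4) = 8, so x(1) = 4 - 4/8 = 7/2.
F(7/2) = 1/4, F'(7/2) = 7, so x(2) = (7/2) - (1/4)/7 = 97/28.
F(97/28) = 1/784, F'(97/28) = 97/14, so x(3) = (97/28) - (1/784)/(97/14) = 18817/5432.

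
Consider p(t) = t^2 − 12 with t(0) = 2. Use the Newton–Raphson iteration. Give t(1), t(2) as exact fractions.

t(1) = 4, t(2) = 7/2

p'(t) = 2t.
p(2) = −8, p'(2) = 4, so t(1) = 2 − (−8)/4 = 4.
p(4) = 4, p'(4) = 8, so t(2) = 4 − 4/8 = 7/2.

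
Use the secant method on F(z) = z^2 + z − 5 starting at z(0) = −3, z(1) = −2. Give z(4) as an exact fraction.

F(−3) = 1, F(−2) = −3. z(2) = (−2) − (−3)·((−2) − (−3))/((−3) − 1) = −11/4.
F(−2) = −3, F(−11/4) = −3/16. z(3) = (−11/4) − (−3/16)·((−11/4) − (−2))/((−3/16) − (−3)) = −14/5.
F(−11/4) = −3/16, F(−14/5) = 1/25. z(4) = (−14/5) − (1/25)·((−14/5) − (−11/4))/((1/25) − (−3/16)) = −254/91.

−254/91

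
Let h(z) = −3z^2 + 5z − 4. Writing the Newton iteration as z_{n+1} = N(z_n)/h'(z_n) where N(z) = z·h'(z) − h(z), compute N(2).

h'(z) = −6z + 5.
N(z) = z·h'(z) − h(z) = z·(−6z + 5) − (−3z^2 + 5z − 4) = −3z^2 + 4.
N(2) = −8.

−8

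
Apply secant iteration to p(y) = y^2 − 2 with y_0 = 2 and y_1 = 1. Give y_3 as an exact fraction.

10/7

p(2) = 2, p(1) = −1. y_2 = 1 − (−1)·(1 − 2)/((−1) − 2) = 4/3.
p(1) = −1, p(4/3) = −2/9. y_3 = (4/3) − (−2/9)·((4/3) − 1)/((−2/9) − (−1)) = 10/7.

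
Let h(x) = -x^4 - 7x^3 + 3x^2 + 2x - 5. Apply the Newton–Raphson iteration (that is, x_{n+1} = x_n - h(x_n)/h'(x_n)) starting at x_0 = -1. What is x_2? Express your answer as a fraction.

h'(x) = -4x^3 - 21x^2 + 6x + 2.
h(-1) = 2, h'(-1) = -21, so x_1 = (-1) - 2/(-21) = -19/21.
h(-19/21) = 31232/194481, h'(-19/21) = -163517/9261, so x_2 = (-19/21) - (31232/194481)/(-163517/9261) = -1025197/1144619.

-1025197/1144619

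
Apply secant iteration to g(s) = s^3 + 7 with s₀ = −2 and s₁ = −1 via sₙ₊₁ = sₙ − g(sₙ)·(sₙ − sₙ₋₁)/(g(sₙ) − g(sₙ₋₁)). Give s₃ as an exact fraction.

−201/103

g(−2) = −1, g(−1) = 6. s₂ = (−1) − 6·((−1) − (−2))/(6 − (−1)) = −13/7.
g(−1) = 6, g(−13/7) = 204/343. s₃ = (−13/7) − (204/343)·((−13/7) − (−1))/((204/343) − 6) = −201/103.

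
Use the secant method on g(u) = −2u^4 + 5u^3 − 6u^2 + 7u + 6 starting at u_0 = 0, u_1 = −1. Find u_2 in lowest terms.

−3/10

g(0) = 6, g(−1) = −14. u_2 = (−1) − (−14)·((−1) − 0)/((−14) − 6) = −3/10.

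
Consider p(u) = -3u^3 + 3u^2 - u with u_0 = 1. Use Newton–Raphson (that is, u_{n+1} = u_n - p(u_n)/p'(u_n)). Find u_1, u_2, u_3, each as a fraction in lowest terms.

u_1 = 3/4, u_2 = 27/50, u_3 = 4374/24025

p'(u) = -9u^2 + 6u - 1.
p(1) = -1, p'(1) = -4, so u_1 = 1 - (-1)/(-4) = 3/4.
p(3/4) = -21/64, p'(3/4) = -25/16, so u_2 = (3/4) - (-21/64)/(-25/16) = 27/50.
p(27/50) = -17199/125000, p'(27/50) = -961/2500, so u_3 = (27/50) - (-17199/125000)/(-961/2500) = 4374/24025.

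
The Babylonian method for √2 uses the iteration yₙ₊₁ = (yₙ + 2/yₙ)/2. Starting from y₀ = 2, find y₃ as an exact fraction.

y₁ = (2 + 2/2)/2 = 3/2.
y₂ = (3/2 + 2/(3/2))/2 = 17/12.
y₃ = (17/12 + 2/(17/12))/2 = 577/408.

577/408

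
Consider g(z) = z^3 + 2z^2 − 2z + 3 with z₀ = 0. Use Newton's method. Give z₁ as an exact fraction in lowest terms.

g'(z) = 3z^2 + 4z − 2.
g(0) = 3, g'(0) = −2, so z₁ = 0 − 3/(−2) = 3/2.

3/2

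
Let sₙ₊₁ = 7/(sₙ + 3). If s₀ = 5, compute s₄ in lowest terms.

1043/664

s₁ = 7/(5 + 3) = 7/8.
s₂ = 7/(7/8 + 3) = 56/31.
s₃ = 7/(56/31 + 3) = 217/149.
s₄ = 7/(217/149 + 3) = 1043/664.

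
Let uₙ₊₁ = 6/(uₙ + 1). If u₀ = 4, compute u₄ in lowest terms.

246/107

u₁ = 6/(4 + 1) = 6/5.
u₂ = 6/(6/5 + 1) = 30/11.
u₃ = 6/(30/11 + 1) = 66/41.
u₄ = 6/(66/41 + 1) = 246/107.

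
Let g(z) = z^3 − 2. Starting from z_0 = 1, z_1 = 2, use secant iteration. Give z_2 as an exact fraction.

g(1) = −1, g(2) = 6. z_2 = 2 − 6·(2 − 1)/(6 − (−1)) = 8/7.

8/7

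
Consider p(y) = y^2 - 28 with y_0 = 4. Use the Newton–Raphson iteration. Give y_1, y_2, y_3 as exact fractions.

p'(y) = 2y.
p(4) = -12, p'(4) = 8, so y_1 = 4 - (-12)/8 = 11/2.
p(11/2) = 9/4, p'(11/2) = 11, so y_2 = (11/2) - (9/4)/11 = 233/44.
p(233/44) = 81/1936, p'(233/44) = 233/22, so y_3 = (233/44) - (81/1936)/(233/22) = 108497/20504.

y_1 = 11/2, y_2 = 233/44, y_3 = 108497/20504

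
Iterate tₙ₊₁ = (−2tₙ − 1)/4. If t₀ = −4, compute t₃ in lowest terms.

t₁ = (−2·(−4) − 1)/4 = 7/4.
t₂ = (−2·(7/4) − 1)/4 = −9/8.
t₃ = (−2·(−9/8) − 1)/4 = 5/16.

5/16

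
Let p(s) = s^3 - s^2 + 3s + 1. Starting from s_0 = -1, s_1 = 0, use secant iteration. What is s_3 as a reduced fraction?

p(-1) = -4, p(0) = 1. s_2 = 0 - 1·(0 - (-1))/(1 - (-4)) = -1/5.
p(0) = 1, p(-1/5) = 44/125. s_3 = (-1/5) - (44/125)·((-1/5) - 0)/((44/125) - 1) = -25/81.

-25/81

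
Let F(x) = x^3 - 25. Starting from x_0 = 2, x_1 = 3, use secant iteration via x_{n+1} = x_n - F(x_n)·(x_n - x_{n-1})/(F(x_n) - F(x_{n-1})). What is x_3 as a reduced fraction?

27505/9409

F(2) = -17, F(3) = 2. x_2 = 3 - 2·(3 - 2)/(2 - (-17)) = 55/19.
F(3) = 2, F(55/19) = -5100/6859. x_3 = (55/19) - (-5100/6859)·((55/19) - 3)/((-5100/6859) - 2) = 27505/9409.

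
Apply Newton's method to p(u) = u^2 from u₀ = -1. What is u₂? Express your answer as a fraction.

p'(u) = 2u.
p(-1) = 1, p'(-1) = -2, so u₁ = (-1) - 1/(-2) = -1/2.
p(-1/2) = 1/4, p'(-1/2) = -1, so u₂ = (-1/2) - (1/4)/(-1) = -1/4.

-1/4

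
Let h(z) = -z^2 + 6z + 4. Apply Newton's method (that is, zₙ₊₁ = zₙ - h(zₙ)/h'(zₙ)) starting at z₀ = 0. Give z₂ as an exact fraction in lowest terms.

-20/33

h'(z) = -2z + 6.
h(0) = 4, h'(0) = 6, so z₁ = 0 - 4/6 = -2/3.
h(-2/3) = -4/9, h'(-2/3) = 22/3, so z₂ = (-2/3) - (-4/9)/(22/3) = -20/33.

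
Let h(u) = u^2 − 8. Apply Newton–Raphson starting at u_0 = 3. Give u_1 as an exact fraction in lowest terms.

h'(u) = 2u.
h(3) = 1, h'(3) = 6, so u_1 = 3 − 1/6 = 17/6.

17/6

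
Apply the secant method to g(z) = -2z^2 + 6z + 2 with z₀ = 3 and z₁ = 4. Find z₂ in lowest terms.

g(3) = 2, g(4) = -6. z₂ = 4 - (-6)·(4 - 3)/((-6) - 2) = 13/4.

13/4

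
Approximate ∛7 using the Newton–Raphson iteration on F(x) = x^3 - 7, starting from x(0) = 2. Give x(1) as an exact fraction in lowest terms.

23/12

F'(x) = 3x^2.
F(2) = 1, F'(2) = 12, so x(1) = 2 - 1/12 = 23/12.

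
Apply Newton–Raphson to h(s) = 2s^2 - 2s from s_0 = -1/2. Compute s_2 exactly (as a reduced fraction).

-1/80

h'(s) = 4s - 2.
h(-1/2) = 3/2, h'(-1/2) = -4, so s_1 = (-1/2) - (3/2)/(-4) = -1/8.
h(-1/8) = 9/32, h'(-1/8) = -5/2, so s_2 = (-1/8) - (9/32)/(-5/2) = -1/80.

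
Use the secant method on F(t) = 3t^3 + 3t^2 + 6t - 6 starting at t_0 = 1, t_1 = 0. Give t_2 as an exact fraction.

1/2

F(1) = 6, F(0) = -6. t_2 = 0 - (-6)·(0 - 1)/((-6) - 6) = 1/2.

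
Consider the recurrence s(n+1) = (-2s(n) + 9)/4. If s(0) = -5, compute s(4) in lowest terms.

s(1) = (-2·(-5) + 9)/4 = 19/4.
s(2) = (-2·(19/4) + 9)/4 = -1/8.
s(3) = (-2·(-1/8) + 9)/4 = 37/16.
s(4) = (-2·(37/16) + 9)/4 = 35/32.

35/32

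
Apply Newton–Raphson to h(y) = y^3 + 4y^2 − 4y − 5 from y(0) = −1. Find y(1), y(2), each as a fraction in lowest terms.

h'(y) = 3y^2 + 8y − 4.
h(−1) = 2, h'(−1) = −9, so y(1) = (−1) − 2/(−9) = −7/9.
h(−7/9) = 44/729, h'(−7/9) = −227/27, so y(2) = (−7/9) − (44/729)/(−227/27) = −4723/6129.

y(1) = −7/9, y(2) = −4723/6129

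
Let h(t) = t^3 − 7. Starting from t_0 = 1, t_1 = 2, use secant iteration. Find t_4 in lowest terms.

99535299/52030837

h(1) = −6, h(2) = 1. t_2 = 2 − 1·(2 − 1)/(1 − (−6)) = 13/7.
h(2) = 1, h(13/7) = −204/343. t_3 = (13/7) − (−204/343)·((13/7) − 2)/((−204/343) − 1) = 1045/547.
h(13/7) = −204/343, h(1045/547) = −4505136/163667323. t_4 = (1045/547) − (−4505136/163667323)·((1045/547) − (13/7))/((−4505136/163667323) − (−204/343)) = 99535299/52030837.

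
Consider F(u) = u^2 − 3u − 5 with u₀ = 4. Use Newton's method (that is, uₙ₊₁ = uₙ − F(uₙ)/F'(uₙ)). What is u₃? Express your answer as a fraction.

411481/98145

F'(u) = 2u − 3.
F(4) = −1, F'(4) = 5, so u₁ = 4 − (−1)/5 = 21/5.
F(21/5) = 1/25, F'(21/5) = 27/5, so u₂ = (21/5) − (1/25)/(27/5) = 566/135.
F(566/135) = 1/18225, F'(566/135) = 727/135, so u₃ = (566/135) − (1/18225)/(727/135) = 411481/98145.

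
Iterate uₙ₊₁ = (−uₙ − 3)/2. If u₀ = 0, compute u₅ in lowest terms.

−33/32

u₁ = (−0 − 3)/2 = −3/2.
u₂ = (−(−3/2) − 3)/2 = −3/4.
u₃ = (−(−3/4) − 3)/2 = −9/8.
u₄ = (−(−9/8) − 3)/2 = −15/16.
u₅ = (−(−15/16) − 3)/2 = −33/32.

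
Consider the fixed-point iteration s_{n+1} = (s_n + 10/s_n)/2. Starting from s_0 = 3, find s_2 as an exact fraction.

s_1 = (3 + 10/3)/2 = 19/6.
s_2 = (19/6 + 10/(19/6))/2 = 721/228.

721/228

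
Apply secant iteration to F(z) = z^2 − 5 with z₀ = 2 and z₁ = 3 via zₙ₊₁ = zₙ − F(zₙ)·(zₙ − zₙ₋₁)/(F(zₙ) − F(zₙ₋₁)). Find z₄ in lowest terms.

F(2) = −1, F(3) = 4. z₂ = 3 − 4·(3 − 2)/(4 − (−1)) = 11/5.
F(3) = 4, F(11/5) = −4/25. z₃ = (11/5) − (−4/25)·((11/5) − 3)/((−4/25) − 4) = 29/13.
F(11/5) = −4/25, F(29/13) = −4/169. z₄ = (29/13) − (−4/169)·((29/13) − (11/5))/((−4/169) − (−4/25)) = 161/72.

161/72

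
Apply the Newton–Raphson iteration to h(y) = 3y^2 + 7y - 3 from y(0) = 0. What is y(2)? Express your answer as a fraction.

h'(y) = 6y + 7.
h(0) = -3, h'(0) = 7, so y(1) = 0 - (-3)/7 = 3/7.
h(3/7) = 27/49, h'(3/7) = 67/7, so y(2) = (3/7) - (27/49)/(67/7) = 174/469.

174/469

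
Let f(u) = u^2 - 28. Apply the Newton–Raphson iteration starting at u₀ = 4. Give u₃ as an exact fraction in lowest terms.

f'(u) = 2u.
f(4) = -12, f'(4) = 8, so u₁ = 4 - (-12)/8 = 11/2.
f(11/2) = 9/4, f'(11/2) = 11, so u₂ = (11/2) - (9/4)/11 = 233/44.
f(233/44) = 81/1936, f'(233/44) = 233/22, so u₃ = (233/44) - (81/1936)/(233/22) = 108497/20504.

108497/20504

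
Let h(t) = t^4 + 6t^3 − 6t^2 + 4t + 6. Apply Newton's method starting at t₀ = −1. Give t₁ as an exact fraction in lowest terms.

−7/10

h'(t) = 4t^3 + 18t^2 − 12t + 4.
h(−1) = −9, h'(−1) = 30, so t₁ = (−1) − (−9)/30 = −7/10.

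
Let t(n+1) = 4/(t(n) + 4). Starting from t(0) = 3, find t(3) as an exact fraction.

t(1) = 4/(3 + 4) = 4/7.
t(2) = 4/(4/7 + 4) = 7/8.
t(3) = 4/(7/8 + 4) = 32/39.

32/39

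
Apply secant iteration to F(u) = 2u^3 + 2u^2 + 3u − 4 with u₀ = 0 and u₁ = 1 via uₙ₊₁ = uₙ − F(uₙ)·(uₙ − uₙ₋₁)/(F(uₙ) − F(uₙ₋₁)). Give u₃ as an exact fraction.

340/487

F(0) = −4, F(1) = 3. u₂ = 1 − 3·(1 − 0)/(3 − (−4)) = 4/7.
F(1) = 3, F(4/7) = −432/343. u₃ = (4/7) − (−432/343)·((4/7) − 1)/((−432/343) − 3) = 340/487.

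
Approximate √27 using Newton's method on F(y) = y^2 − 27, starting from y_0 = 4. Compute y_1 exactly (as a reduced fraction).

43/8

F'(y) = 2y.
F(4) = −11, F'(4) = 8, so y_1 = 4 − (−11)/8 = 43/8.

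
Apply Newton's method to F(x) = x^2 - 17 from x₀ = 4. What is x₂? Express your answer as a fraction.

F'(x) = 2x.
F(4) = -1, F'(4) = 8, so x₁ = 4 - (-1)/8 = 33/8.
F(33/8) = 1/64, F'(33/8) = 33/4, so x₂ = (33/8) - (1/64)/(33/4) = 2177/528.

2177/528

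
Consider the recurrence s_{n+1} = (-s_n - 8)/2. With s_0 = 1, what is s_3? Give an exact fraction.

-25/8

s_1 = (-1 - 8)/2 = -9/2.
s_2 = (-(-9/2) - 8)/2 = -7/4.
s_3 = (-(-7/4) - 8)/2 = -25/8.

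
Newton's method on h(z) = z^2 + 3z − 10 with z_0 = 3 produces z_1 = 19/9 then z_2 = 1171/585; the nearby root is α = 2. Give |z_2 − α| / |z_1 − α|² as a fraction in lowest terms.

9/65

z_1 − α = 19/9 − 2 = 1/9, so |z_1 − α| = 1/9.
z_2 − α = 1171/585 − 2 = 1/585, so |z_2 − α| = 1/585.
|z_1 − α|² = 1/81.
Ratio = (1/585) / (1/81) = 9/65.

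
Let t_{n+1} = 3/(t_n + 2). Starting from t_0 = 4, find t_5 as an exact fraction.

t_1 = 3/(4 + 2) = 1/2.
t_2 = 3/(1/2 + 2) = 6/5.
t_3 = 3/(6/5 + 2) = 15/16.
t_4 = 3/(15/16 + 2) = 48/47.
t_5 = 3/(48/47 + 2) = 141/142.

141/142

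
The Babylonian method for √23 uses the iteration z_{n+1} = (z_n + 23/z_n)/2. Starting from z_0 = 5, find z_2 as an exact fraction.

1151/240

z_1 = (5 + 23/5)/2 = 24/5.
z_2 = (24/5 + 23/(24/5))/2 = 1151/240.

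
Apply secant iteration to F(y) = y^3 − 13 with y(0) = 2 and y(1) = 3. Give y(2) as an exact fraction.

43/19

F(2) = −5, F(3) = 14. y(2) = 3 − 14·(3 − 2)/(14 − (−5)) = 43/19.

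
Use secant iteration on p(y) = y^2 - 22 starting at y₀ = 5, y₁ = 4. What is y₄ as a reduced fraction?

p(5) = 3, p(4) = -6. y₂ = 4 - (-6)·(4 - 5)/((-6) - 3) = 14/3.
p(4) = -6, p(14/3) = -2/9. y₃ = (14/3) - (-2/9)·((14/3) - 4)/((-2/9) - (-6)) = 61/13.
p(14/3) = -2/9, p(61/13) = 3/169. y₄ = (61/13) - (3/169)·((61/13) - (14/3))/((3/169) - (-2/9)) = 1712/365.

1712/365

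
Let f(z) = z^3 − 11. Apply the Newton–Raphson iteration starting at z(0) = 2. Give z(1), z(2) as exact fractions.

z(1) = 9/4, z(2) = 1081/486

f'(z) = 3z^2.
f(2) = −3, f'(2) = 12, so z(1) = 2 − (−3)/12 = 9/4.
f(9/4) = 25/64, f'(9/4) = 243/16, so z(2) = (9/4) − (25/64)/(243/16) = 1081/486.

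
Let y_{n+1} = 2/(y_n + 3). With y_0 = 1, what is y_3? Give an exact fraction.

14/25

y_1 = 2/(1 + 3) = 1/2.
y_2 = 2/(1/2 + 3) = 4/7.
y_3 = 2/(4/7 + 3) = 14/25.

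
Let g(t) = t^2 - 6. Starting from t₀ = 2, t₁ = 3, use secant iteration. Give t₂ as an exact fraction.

g(2) = -2, g(3) = 3. t₂ = 3 - 3·(3 - 2)/(3 - (-2)) = 12/5.

12/5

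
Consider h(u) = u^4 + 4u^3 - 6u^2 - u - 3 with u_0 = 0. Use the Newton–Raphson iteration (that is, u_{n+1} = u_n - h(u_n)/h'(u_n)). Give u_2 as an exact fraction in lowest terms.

h'(u) = 4u^3 + 12u^2 - 12u - 1.
h(0) = -3, h'(0) = -1, so u_1 = 0 - (-3)/(-1) = -3.
h(-3) = -81, h'(-3) = 35, so u_2 = (-3) - (-81)/35 = -24/35.

-24/35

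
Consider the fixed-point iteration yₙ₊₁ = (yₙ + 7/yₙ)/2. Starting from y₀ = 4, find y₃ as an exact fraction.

1902497/719072

y₁ = (4 + 7/4)/2 = 23/8.
y₂ = (23/8 + 7/(23/8))/2 = 977/368.
y₃ = (977/368 + 7/(977/368))/2 = 1902497/719072.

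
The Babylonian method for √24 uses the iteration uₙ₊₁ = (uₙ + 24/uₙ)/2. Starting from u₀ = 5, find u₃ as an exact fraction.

46099201/9409960

u₁ = (5 + 24/5)/2 = 49/10.
u₂ = (49/10 + 24/(49/10))/2 = 4801/980.
u₃ = (4801/980 + 24/(4801/980))/2 = 46099201/9409960.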